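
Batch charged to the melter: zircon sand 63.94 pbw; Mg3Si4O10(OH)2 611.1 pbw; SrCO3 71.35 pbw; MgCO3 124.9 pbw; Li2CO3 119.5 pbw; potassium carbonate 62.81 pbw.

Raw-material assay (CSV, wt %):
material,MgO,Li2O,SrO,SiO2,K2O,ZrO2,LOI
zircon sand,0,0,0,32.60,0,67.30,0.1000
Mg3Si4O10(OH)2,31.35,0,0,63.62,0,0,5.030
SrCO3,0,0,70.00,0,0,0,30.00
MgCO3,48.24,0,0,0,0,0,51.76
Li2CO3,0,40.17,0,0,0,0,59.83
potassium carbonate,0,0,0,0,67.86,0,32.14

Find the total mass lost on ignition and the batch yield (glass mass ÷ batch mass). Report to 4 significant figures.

Every computation holds full float precision end to end. The intermediate values appear with 4-significant-digit rounding between the steps. A single rounding completes every reported result. All derived quantities, including totals, LOI, net glass mass, the six compositions, yield, are computed from the batch weights for 845.1 pbw of glass at full float precision, as quoted within either problem or answer.
Material-by-material LOI:
  zircon sand: 63.94 × 0.001000 = 0.06394 pbw
  Mg3Si4O10(OH)2: 611.1 × 0.05030 = 30.74 pbw
  SrCO3: 71.35 × 0.3000 = 21.40 pbw
  MgCO3: 124.9 × 0.5176 = 64.65 pbw
  Li2CO3: 119.5 × 0.5983 = 71.50 pbw
  potassium carbonate: 62.81 × 0.3214 = 20.19 pbw
Total LOI = 208.5 pbw
Glass = batch − LOI = 1054 − 208.5 = 845.1 pbw

LOI loss = 208.5 pbw; glass = 845.1 pbw; yield = 80.21%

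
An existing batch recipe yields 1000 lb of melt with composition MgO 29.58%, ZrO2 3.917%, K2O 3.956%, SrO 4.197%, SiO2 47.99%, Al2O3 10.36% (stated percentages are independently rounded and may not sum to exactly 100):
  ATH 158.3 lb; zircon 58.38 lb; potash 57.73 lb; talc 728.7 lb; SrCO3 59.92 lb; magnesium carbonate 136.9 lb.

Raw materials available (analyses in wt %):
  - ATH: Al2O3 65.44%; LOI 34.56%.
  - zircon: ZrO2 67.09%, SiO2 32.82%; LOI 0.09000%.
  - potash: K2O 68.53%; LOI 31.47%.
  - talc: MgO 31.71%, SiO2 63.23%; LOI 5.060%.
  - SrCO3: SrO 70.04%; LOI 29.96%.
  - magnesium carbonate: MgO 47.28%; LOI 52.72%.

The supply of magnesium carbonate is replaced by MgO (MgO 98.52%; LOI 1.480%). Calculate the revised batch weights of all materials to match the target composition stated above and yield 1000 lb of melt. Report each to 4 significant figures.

Revised batch per 1000 lb melt:
  ATH: 158.3 lb
  zircon: 58.38 lb
  potash: 57.73 lb
  talc: 728.7 lb
  SrCO3: 59.92 lb
  MgO: 65.71 lb
Total batch = 1129 lb; LOI loss = 128.7 lb

The intermediate values are displayed, with 4-significant-figure rounding, on the page. All internal work carries full float precision from start to finish — each reported result undergoes a single rounding — all derived quantities, which include the yield, six oxide percentages, ignition loss, totals, glass mass, are rebuilt in exact precision, as set out in question or answer, starting from the weights at 1000 lb of glass.
Oxide mass targets, per 1000 lb melt:
  MgO: 29.58% × 1000 = 295.8 lb
  ZrO2: 3.917% × 1000 = 39.17 lb
  K2O: 3.956% × 1000 = 39.56 lb
  SrO: 4.197% × 1000 = 41.97 lb
  SiO2: 47.99% × 1000 = 479.9 lb
  Al2O3: 10.36% × 1000 = 103.6 lb
Balance tally, oxide-wise, working from each reported weight, per the basis as stated (delivered sums recover each target once rounding is allowed for):
  MgO: 728.7·0.3171 + 65.71·0.9852 = 295.8 lb (target 295.8 lb)
  ZrO2: 58.38·0.6709 = 39.17 lb (target 39.17 lb)
  K2O: 57.73·0.6853 = 39.56 lb (target 39.56 lb)
  SrO: 59.92·0.7004 = 41.97 lb (target 41.97 lb)
  SiO2: 58.38·0.3282 + 728.7·0.6323 = 479.9 lb (target 479.9 lb)
  Al2O3: 158.3·0.6544 = 103.6 lb (target 103.6 lb)
Mass balance on the glass: batch total minus LOI = 1000 lb (oxide target masses add up to 1000 lb; against the stated basis, 1000 lb — a pure rounding effect).
Whole-batch sum: Σ batch = 1129 lb; loss to ignition Σ batch·LOI = 128.7 lb; yield: glass divided by total = 88.60%.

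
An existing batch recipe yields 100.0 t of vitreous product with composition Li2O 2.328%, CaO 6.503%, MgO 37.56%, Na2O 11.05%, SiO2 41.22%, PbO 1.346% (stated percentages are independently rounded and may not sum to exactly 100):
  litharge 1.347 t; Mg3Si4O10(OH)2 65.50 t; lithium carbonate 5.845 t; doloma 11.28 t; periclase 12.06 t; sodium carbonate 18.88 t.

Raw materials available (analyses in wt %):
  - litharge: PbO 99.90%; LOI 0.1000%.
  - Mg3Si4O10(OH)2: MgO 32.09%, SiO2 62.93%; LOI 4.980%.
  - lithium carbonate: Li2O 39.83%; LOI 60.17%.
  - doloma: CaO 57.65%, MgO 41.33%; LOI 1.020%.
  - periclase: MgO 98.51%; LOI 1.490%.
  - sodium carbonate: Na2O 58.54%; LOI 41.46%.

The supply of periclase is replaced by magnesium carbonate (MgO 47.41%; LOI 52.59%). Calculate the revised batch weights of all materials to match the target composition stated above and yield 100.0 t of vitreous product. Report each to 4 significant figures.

Working values are printed, rounded to 4 significant digits, between the steps. Each numeric step holds full float precision end to end. A single rounding produces each reported figure. The derived quantities (totals, ignition loss, yield, the six compositions, glass mass) are computed at exact precision using the weight values at 100.0 t of glass as written in the problem or the answer.
Oxide mass targets, per 100.0 t vitreous product:
  Li2O: 2.328% × 100.0 = 2.328 t
  CaO: 6.503% × 100.0 = 6.503 t
  MgO: 37.56% × 100.0 = 37.56 t
  Na2O: 11.05% × 100.0 = 11.05 t
  SiO2: 41.22% × 100.0 = 41.22 t
  PbO: 1.346% × 100.0 = 1.346 t
Per-oxide balance check working from each reported weight, for the quoted basis mass (summed amounts equal target values exact up to rounding of places):
  Li2O: 5.845·0.3983 = 2.328 t (target 2.328 t)
  CaO: 11.28·0.5765 = 6.503 t (target 6.503 t)
  MgO: 65.50·0.3209 + 11.28·0.4133 + 25.05·0.4741 = 37.56 t (target 37.56 t)
  Na2O: 18.88·0.5854 = 11.05 t (target 11.05 t)
  SiO2: 65.50·0.6293 = 41.22 t (target 41.22 t)
  PbO: 1.347·0.9990 = 1.346 t (target 1.346 t)
Glass-mass closure: batch Σ − ignition loss = 100.0 t (the Σ of target masses is 100.0 t; against the stated basis, 100.0 t — any gap is answer rounding).
Batch total: Σ batch = 127.9 t; LOI loss = Σ batch·LOI = 27.90 t; yield, glass over the total, = 78.19%.

Revised batch per 100.0 t vitreous product:
  litharge: 1.347 t
  Mg3Si4O10(OH)2: 65.50 t
  lithium carbonate: 5.845 t
  doloma: 11.28 t
  magnesium carbonate: 25.05 t
  sodium carbonate: 18.88 t
Total batch = 127.9 t; LOI loss = 27.90 t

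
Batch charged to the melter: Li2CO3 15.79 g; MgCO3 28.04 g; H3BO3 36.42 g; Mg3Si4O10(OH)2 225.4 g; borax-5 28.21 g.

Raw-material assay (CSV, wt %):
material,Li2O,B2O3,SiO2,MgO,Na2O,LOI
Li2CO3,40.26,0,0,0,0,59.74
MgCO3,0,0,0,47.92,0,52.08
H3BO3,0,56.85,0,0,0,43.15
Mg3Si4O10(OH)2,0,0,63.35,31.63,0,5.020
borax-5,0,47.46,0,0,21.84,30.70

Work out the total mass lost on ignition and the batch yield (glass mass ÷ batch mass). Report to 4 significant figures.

Every computation keeps exact precision throughout; intermediates appear (rounded to 4 significant digits) between the steps — exactly one rounding is applied to each reported figure. The derived quantities (yield, ignition loss, five oxide percentages, glass mass, totals) are recomputed at full float precision from the batch weights on 274.1 g of glass, as they appear in the problem or the answer.
Loss on ignition, line by line:
  Li2CO3: 15.79 × 0.5974 = 9.433 g
  MgCO3: 28.04 × 0.5208 = 14.60 g
  H3BO3: 36.42 × 0.4315 = 15.72 g
  Mg3Si4O10(OH)2: 225.4 × 0.05020 = 11.32 g
  borax-5: 28.21 × 0.3070 = 8.660 g
Total LOI = 59.73 g
Glass = batch − LOI = 333.9 − 59.73 = 274.1 g

LOI loss = 59.73 g; glass = 274.1 g; yield = 82.11%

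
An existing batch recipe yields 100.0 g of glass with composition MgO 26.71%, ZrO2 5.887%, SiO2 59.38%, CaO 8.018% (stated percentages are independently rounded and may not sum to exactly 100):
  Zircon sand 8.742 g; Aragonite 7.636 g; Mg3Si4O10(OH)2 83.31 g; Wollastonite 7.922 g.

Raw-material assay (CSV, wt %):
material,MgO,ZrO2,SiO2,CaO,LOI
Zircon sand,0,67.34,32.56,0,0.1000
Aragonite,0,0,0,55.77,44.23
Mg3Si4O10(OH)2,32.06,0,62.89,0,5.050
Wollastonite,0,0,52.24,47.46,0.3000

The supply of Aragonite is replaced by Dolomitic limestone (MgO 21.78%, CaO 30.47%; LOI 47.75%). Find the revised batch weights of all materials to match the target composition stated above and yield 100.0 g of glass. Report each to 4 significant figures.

Revised batch per 100.0 g glass:
  Zircon sand: 8.742 g
  Dolomitic limestone: 6.146 g
  Mg3Si4O10(OH)2: 79.14 g
  Wollastonite: 12.95 g
Total batch = 107.0 g; LOI loss = 6.979 g

The whole derivation holds full float precision from start to finish; mid-chain values are shown rounded to 4 significant figures across the worked steps; every reported result is rounded just once — derived quantities are carried using the weight values for 100.0 g of glass in exact precision (ignition loss, yield, the totals, the four compositions, glass mass) as they appear in either problem or answer.
The oxide mass targets at 100.0 g glass:
  MgO: 26.71% × 100.0 = 26.71 g
  ZrO2: 5.887% × 100.0 = 5.887 g
  SiO2: 59.38% × 100.0 = 59.38 g
  CaO: 8.018% × 100.0 = 8.018 g
A balance pass over the oxides, using the reported weights, versus the basis set out (summed amounts equal target values net of answer rounding effects):
  MgO: 6.146·0.2178 + 79.14·0.3206 = 26.71 g (target 26.71 g)
  ZrO2: 8.742·0.6734 = 5.887 g (target 5.887 g)
  SiO2: 8.742·0.3256 + 79.14·0.6289 + 12.95·0.5224 = 59.38 g (target 59.38 g)
  CaO: 6.146·0.3047 + 12.95·0.4746 = 8.019 g (target 8.018 g)
Auditing the glass mass value: whole batch net of LOI = 100.0 g (per-oxide target masses sum to 100.0 g; the stated basis being 100.0 g — gaps are rounding artifacts).
Whole-batch sum: Σ batch = 107.0 g; LOI loss = Σ batch·LOI = 6.979 g; the yield ratio, glass ÷ batch: 93.48%.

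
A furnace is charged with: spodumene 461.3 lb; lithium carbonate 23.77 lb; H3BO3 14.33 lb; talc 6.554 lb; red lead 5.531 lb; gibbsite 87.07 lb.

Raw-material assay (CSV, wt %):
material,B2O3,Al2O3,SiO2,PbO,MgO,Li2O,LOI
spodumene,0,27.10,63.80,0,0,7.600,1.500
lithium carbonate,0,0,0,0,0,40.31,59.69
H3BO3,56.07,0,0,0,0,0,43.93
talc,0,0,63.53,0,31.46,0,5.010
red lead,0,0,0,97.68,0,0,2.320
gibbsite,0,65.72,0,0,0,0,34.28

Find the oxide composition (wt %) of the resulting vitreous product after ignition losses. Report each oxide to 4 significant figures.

The working math runs at full precision in every operation; values along the way appear rounded to four significant figures between the steps — every reported number includes exactly one rounding; all derived quantities, including yield, totals, ignition loss, net glass mass, the six compositions, are recomputed using the weight values per 540.8 lb of glass at full float precision as written in either problem or answer.
Oxide-by-oxide delivered mass:
  B2O3: 14.33·0.5607 = 8.035 lb
  Al2O3: 461.3·0.2710 + 87.07·0.6572 = 182.2 lb
  SiO2: 461.3·0.6380 + 6.554·0.6353 = 298.5 lb
  PbO: 5.531·0.9768 = 5.403 lb
  MgO: 6.554·0.3146 = 2.062 lb
  Li2O: 461.3·0.07600 + 23.77·0.4031 = 44.64 lb
LOI: 461.3·0.01500 + 23.77·0.5969 + 14.33·0.4393 + 6.554·0.05010 + 5.531·0.02320 + 87.07·0.3428 = 57.71 lb
Glass = total batch minus LOI = 598.6 − 57.71 = 540.8 lb (the oxide masses sum to this)
each oxide over glass, ×100, is wt %

Glass mass = 540.8 lb (batch 598.6 − LOI 57.71).
Composition: B2O3 1.486%, Al2O3 33.69%, SiO2 55.19%, PbO 0.9989%, MgO 0.3812%, Li2O 8.254%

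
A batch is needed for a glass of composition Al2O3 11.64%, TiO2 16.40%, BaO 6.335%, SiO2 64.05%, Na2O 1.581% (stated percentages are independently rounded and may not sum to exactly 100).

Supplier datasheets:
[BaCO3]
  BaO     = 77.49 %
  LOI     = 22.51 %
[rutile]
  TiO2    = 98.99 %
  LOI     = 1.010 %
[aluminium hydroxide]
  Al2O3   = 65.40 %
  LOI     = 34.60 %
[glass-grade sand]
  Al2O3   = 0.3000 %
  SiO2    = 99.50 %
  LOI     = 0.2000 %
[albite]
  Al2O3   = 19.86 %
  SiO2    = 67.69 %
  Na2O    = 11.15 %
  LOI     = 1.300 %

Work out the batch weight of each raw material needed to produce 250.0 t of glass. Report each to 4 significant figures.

Intermediates are rounded to four significant figures when displayed. Each numeric step maintains exact precision in all steps — every reported figure is rounded just once; the derived quantities, which include net glass mass, five oxide percentages, LOI, yield, totals, are rebuilt at full precision, as set out in the question or the answer, from the batch weights on 250.0 t of glass.
Target oxide masses per 250.0 t glass:
  Al2O3: 11.64% × 250.0 = 29.10 t
  TiO2: 16.40% × 250.0 = 41.00 t
  BaO: 6.335% × 250.0 = 15.84 t
  SiO2: 64.05% × 250.0 = 160.1 t
  Na2O: 1.581% × 250.0 = 3.952 t
Per-oxide balance check with the batch weights as given, relative to the basis at hand (summed amounts equal target values within answer rounding):
  Al2O3: 33.10·0.6540 + 136.8·0.003000 + 35.45·0.1986 = 29.10 t (target 29.10 t)
  TiO2: 41.42·0.9899 = 41.00 t (target 41.00 t)
  BaO: 20.44·0.7749 = 15.84 t (target 15.84 t)
  SiO2: 136.8·0.9950 + 35.45·0.6769 = 160.1 t (target 160.1 t)
  Na2O: 35.45·0.1115 = 3.953 t (target 3.952 t)
Glass-mass bookkeeping: total batch − LOI = 250.0 t (targets for the oxides total 250.0 t; the stated basis being 250.0 t — differing by rounding only).
Summing the batch: Σ batch = 267.2 t; loss to ignition Σ batch·LOI = 17.21 t; the yield ratio, glass ÷ batch: 93.56%.

Batch per 250.0 t glass:
  BaCO3: 20.44 t
  rutile: 41.42 t
  aluminium hydroxide: 33.10 t
  glass-grade sand: 136.8 t
  albite: 35.45 t
Total batch = 267.2 t; LOI loss = 17.21 t; yield = 93.56%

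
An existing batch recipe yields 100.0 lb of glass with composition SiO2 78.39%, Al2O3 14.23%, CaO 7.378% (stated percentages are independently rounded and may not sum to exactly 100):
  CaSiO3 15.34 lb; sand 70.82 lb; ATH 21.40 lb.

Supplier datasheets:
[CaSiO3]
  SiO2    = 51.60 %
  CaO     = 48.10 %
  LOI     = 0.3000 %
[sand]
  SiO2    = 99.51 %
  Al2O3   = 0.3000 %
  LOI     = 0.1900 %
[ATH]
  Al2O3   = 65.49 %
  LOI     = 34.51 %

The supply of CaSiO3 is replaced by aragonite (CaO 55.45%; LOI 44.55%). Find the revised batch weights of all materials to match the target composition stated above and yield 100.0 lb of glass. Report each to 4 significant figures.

Revised batch per 100.0 lb glass:
  aragonite: 13.31 lb
  sand: 78.78 lb
  ATH: 21.37 lb
Total batch = 113.5 lb; LOI loss = 13.45 lb

Full float precision is kept through every step; working values are printed rounded to 4 significant digits when written out; exactly one rounding is applied to every reported result; all derived quantities are rebuilt starting from the weights at 100.0 lb of glass at full float precision (ignition loss, the three compositions, the totals, net glass mass, yield), exactly as printed in either problem or answer.
Target oxide masses per 100.0 lb glass:
  SiO2: 78.39% × 100.0 = 78.39 lb
  Al2O3: 14.23% × 100.0 = 14.23 lb
  CaO: 7.378% × 100.0 = 7.378 lb
Oxide-by-oxide audit from the weights as reported, per the basis as stated (summed amounts equal target values within answer rounding):
  SiO2: 78.78·0.9951 = 78.39 lb (target 78.39 lb)
  Al2O3: 78.78·0.003000 + 21.37·0.6549 = 14.23 lb (target 14.23 lb)
  CaO: 13.31·0.5545 = 7.380 lb (target 7.378 lb)
Glass-mass bookkeeping: the batch minus its LOI: 100.0 lb (summing oxide targets gives 100.0 lb; stated basis 100.0 lb — any gap is answer rounding).
Total batch = Σ batch = 113.5 lb; LOI removed, Σ of batch·LOI: 13.45 lb; yield: glass divided by total = 88.14%.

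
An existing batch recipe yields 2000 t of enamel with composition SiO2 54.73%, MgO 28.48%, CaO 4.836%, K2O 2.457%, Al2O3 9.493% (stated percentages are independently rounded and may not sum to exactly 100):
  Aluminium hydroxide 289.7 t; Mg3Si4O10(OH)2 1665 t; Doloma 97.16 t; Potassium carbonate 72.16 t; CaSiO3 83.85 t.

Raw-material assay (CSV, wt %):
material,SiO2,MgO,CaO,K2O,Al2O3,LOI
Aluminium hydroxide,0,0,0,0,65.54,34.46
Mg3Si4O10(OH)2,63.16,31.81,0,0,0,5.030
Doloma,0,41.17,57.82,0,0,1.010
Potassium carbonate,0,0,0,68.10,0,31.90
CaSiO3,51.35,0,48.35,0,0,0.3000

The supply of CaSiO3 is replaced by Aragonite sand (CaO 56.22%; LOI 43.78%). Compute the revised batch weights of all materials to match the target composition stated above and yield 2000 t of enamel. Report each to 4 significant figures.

Intermediates are displayed rounded to 4 significant digits within the worked lines — exact precision is held in all steps; every reported result is rounded only once — derived quantities, including ignition loss, the yield, five oxide percentages, net glass mass, the totals, are recomputed starting from the weights for 2000 t of glass at full precision, exactly as shown in the question or the answer.
Target oxide masses per 2000 t enamel:
  SiO2: 54.73% × 2000 = 1095 t
  MgO: 28.48% × 2000 = 569.6 t
  CaO: 4.836% × 2000 = 96.72 t
  K2O: 2.457% × 2000 = 49.14 t
  Al2O3: 9.493% × 2000 = 189.9 t
Checking each oxide sum given the weights on record, under the basis named above (sums match the target masses exact up to rounding of places):
  SiO2: 1733·0.6316 = 1095 t (target 1095 t)
  MgO: 1733·0.3181 + 44.48·0.4117 = 569.6 t (target 569.6 t)
  CaO: 44.48·0.5782 + 126.3·0.5622 = 96.72 t (target 96.72 t)
  K2O: 72.16·0.6810 = 49.14 t (target 49.14 t)
  Al2O3: 289.7·0.6554 = 189.9 t (target 189.9 t)
Glass mass check: batch Σ − ignition loss = 2000 t (targets for the oxides total 2000 t; with the basis standing at 2000 t — deltas are rounding alone).
Total batch = Σ batch = 2266 t; Σ batch·LOI gives LOI loss = 265.8 t; the yield ratio, glass ÷ batch: 88.27%.

Revised batch per 2000 t enamel:
  Aluminium hydroxide: 289.7 t
  Mg3Si4O10(OH)2: 1733 t
  Doloma: 44.48 t
  Potassium carbonate: 72.16 t
  Aragonite sand: 126.3 t
Total batch = 2266 t; LOI loss = 265.8 t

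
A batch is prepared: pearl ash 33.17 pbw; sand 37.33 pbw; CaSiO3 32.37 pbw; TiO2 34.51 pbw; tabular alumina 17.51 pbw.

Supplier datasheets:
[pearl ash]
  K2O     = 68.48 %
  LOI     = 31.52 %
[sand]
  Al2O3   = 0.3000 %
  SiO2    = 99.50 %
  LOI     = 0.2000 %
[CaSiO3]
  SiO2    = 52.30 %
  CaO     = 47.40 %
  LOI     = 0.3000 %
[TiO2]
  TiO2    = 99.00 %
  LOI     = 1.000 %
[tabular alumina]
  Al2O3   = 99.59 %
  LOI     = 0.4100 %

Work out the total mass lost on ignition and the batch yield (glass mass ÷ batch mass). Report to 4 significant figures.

LOI loss = 11.04 pbw; glass = 143.8 pbw; yield = 92.87%

The intermediate values are printed, rounded to four significant figures, within the worked lines — all arithmetic maintains full precision in all steps — each reported result is rounded once only; derived quantities (glass mass, totals, LOI, yield, the five compositions) are recomputed at full precision from the weighed amounts at 143.8 pbw of glass as set out in question or answer.
Per-material ignition loss:
  pearl ash: 33.17 × 0.3152 = 10.46 pbw
  sand: 37.33 × 0.002000 = 0.07466 pbw
  CaSiO3: 32.37 × 0.003000 = 0.09711 pbw
  TiO2: 34.51 × 0.01000 = 0.3451 pbw
  tabular alumina: 17.51 × 0.004100 = 0.07179 pbw
Total LOI = 11.04 pbw
Glass = batch − LOI = 154.9 − 11.04 = 143.8 pbw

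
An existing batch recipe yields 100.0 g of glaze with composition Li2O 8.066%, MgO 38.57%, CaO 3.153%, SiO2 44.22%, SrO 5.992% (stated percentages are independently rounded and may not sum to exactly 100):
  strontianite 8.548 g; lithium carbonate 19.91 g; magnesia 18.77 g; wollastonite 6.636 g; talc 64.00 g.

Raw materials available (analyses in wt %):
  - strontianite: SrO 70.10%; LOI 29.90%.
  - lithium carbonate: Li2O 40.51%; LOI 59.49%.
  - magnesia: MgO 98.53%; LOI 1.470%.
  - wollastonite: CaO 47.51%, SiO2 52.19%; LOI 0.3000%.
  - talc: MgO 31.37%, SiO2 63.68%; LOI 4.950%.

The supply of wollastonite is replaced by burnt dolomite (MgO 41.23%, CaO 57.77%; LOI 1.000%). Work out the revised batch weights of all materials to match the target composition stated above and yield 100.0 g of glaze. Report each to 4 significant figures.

Revised batch per 100.0 g glaze:
  strontianite: 8.548 g
  lithium carbonate: 19.91 g
  magnesia: 14.75 g
  burnt dolomite: 5.458 g
  talc: 69.44 g
Total batch = 118.1 g; LOI loss = 18.11 g

All arithmetic runs at full float precision from first step to last; the intermediate values appear, rounded to four significant figures, within the worked lines — each reported number receives exactly one rounding. Derived quantities, which include the totals, glass mass, ignition loss, yield, five oxide percentages, are carried in exact precision, as quoted within the problem or the answer, from the batch weights per 100.0 g of glass.
The oxide mass targets at 100.0 g glaze:
  Li2O: 8.066% × 100.0 = 8.066 g
  MgO: 38.57% × 100.0 = 38.57 g
  CaO: 3.153% × 100.0 = 3.153 g
  SiO2: 44.22% × 100.0 = 44.22 g
  SrO: 5.992% × 100.0 = 5.992 g
Mass-balance tally per oxide with the batch weights as given, relative to the basis at hand (each sum matches its target mass inside rounding margins):
  Li2O: 19.91·0.4051 = 8.066 g (target 8.066 g)
  MgO: 14.75·0.9853 + 5.458·0.4123 + 69.44·0.3137 = 38.57 g (target 38.57 g)
  CaO: 5.458·0.5777 = 3.153 g (target 3.153 g)
  SiO2: 69.44·0.6368 = 44.22 g (target 44.22 g)
  SrO: 8.548·0.7010 = 5.992 g (target 5.992 g)
Mass balance on the glass: the batch minus its LOI: 100.0 g (summing oxide targets gives 100.0 g; with the basis standing at 100.0 g — differing by rounding only).
Batch total: Σ batch = 118.1 g; Σ batch·LOI gives LOI loss = 18.11 g; as yield: glass ÷ batch → 84.67%.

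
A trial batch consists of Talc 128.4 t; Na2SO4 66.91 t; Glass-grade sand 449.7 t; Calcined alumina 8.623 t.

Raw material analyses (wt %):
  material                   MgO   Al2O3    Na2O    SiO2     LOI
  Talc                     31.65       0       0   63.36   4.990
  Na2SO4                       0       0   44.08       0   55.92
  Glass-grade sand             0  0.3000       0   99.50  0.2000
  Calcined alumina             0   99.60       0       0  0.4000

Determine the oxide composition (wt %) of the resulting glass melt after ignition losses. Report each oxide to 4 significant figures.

The whole derivation maintains full float precision through every step; mid-chain values are displayed (rounded to 4 significant figures) in the printout — exactly one rounding is applied to each reported value; all derived quantities (ignition loss, yield, glass mass, totals, four oxide percentages) are carried at full float precision using the weight values for 608.9 t of glass, as written in question or answer.
What the batch supplies per oxide:
  MgO: 128.4·0.3165 = 40.64 t
  Al2O3: 449.7·0.003000 + 8.623·0.9960 = 9.938 t
  Na2O: 66.91·0.4408 = 29.49 t
  SiO2: 128.4·0.6336 + 449.7·0.9950 = 528.8 t
LOI: 128.4·0.04990 + 66.91·0.5592 + 449.7·0.002000 + 8.623·0.004000 = 44.76 t
Glass mass = batch − LOI = 653.6 − 44.76 = 608.9 t (= the summed oxide contributions)
oxide / glass × 100 gives the wt %

Glass mass = 608.9 t (batch 653.6 − LOI 44.76).
Composition: MgO 6.674%, Al2O3 1.632%, Na2O 4.844%, SiO2 86.85%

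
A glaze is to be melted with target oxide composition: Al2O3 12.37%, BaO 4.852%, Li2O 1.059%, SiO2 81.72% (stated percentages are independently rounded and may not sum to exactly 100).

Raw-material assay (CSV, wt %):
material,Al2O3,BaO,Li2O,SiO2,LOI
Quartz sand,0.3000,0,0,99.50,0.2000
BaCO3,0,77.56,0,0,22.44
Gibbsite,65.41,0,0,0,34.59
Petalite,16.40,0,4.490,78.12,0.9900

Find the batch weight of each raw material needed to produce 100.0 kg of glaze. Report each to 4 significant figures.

Batch per 100.0 kg glaze:
  Quartz sand: 63.61 kg
  BaCO3: 6.256 kg
  Gibbsite: 12.71 kg
  Petalite: 23.59 kg
Total batch = 106.2 kg; LOI loss = 6.161 kg; yield = 94.20%

Mid-chain values are displayed (rounded to four significant figures) in the working — the working math maintains full precision at every stage — a single rounding completes every reported result; the derived quantities, which include the four compositions, totals, LOI, net glass mass, the yield, are carried at exact precision, exactly as printed in the question or the answer, using the weight values for 100.0 kg of glass.
Oxide mass targets, per 100.0 kg glaze:
  Al2O3: 12.37% × 100.0 = 12.37 kg
  BaO: 4.852% × 100.0 = 4.852 kg
  Li2O: 1.059% × 100.0 = 1.059 kg
  SiO2: 81.72% × 100.0 = 81.72 kg
Mass-balance tally per oxide working from each reported weight, versus the basis set out (delivered sums recover each target modulo rounding of the values):
  Al2O3: 63.61·0.003000 + 12.71·0.6541 + 23.59·0.1640 = 12.37 kg (target 12.37 kg)
  BaO: 6.256·0.7756 = 4.852 kg (target 4.852 kg)
  Li2O: 23.59·0.04490 = 1.059 kg (target 1.059 kg)
  SiO2: 63.61·0.9950 + 23.59·0.7812 = 81.72 kg (target 81.72 kg)
Glass-mass bookkeeping: total charge less LOI = 100.0 kg (summing oxide targets gives 100.0 kg; basis as stated: 100.0 kg — a pure rounding effect).
Adding the batch up: Σ batch = 106.2 kg; Σ batch·LOI gives LOI loss = 6.161 kg; yield = glass ÷ total batch = 94.20%.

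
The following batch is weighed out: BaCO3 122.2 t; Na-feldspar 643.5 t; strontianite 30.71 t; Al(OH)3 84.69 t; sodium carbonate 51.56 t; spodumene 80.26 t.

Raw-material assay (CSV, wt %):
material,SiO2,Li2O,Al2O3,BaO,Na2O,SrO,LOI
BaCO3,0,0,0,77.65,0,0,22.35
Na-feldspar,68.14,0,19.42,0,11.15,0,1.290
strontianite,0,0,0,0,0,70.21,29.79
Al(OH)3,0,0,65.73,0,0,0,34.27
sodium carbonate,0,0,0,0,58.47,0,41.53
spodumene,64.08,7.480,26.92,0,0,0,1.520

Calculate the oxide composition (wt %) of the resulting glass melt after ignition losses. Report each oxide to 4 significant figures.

All internal work holds full float precision throughout — working values are shown rounded to 4 significant figures when written out; every reported result is rounded once only — derived quantities are computed from the batch weights at 916.5 t of glass in full precision (the yield, totals, glass mass, ignition loss, six oxide percentages) precisely as stated by the problem or answer text.
Mass of each oxide from the mix:
  SiO2: 643.5·0.6814 + 80.26·0.6408 = 489.9 t
  Li2O: 80.26·0.07480 = 6.003 t
  Al2O3: 643.5·0.1942 + 84.69·0.6573 + 80.26·0.2692 = 202.2 t
  BaO: 122.2·0.7765 = 94.89 t
  Na2O: 643.5·0.1115 + 51.56·0.5847 = 101.9 t
  SrO: 30.71·0.7021 = 21.56 t
LOI: 122.2·0.2235 + 643.5·0.01290 + 30.71·0.2979 + 84.69·0.3427 + 51.56·0.4153 + 80.26·0.01520 = 96.42 t
Glass = total batch minus LOI = 1013 − 96.42 = 916.5 t (consistent with Σ oxide mass)
wt % = 100 × oxide mass / glass mass

Glass mass = 916.5 t (batch 1013 − LOI 96.42).
Composition: SiO2 53.45%, Li2O 0.6550%, Al2O3 22.07%, BaO 10.35%, Na2O 11.12%, SrO 2.353%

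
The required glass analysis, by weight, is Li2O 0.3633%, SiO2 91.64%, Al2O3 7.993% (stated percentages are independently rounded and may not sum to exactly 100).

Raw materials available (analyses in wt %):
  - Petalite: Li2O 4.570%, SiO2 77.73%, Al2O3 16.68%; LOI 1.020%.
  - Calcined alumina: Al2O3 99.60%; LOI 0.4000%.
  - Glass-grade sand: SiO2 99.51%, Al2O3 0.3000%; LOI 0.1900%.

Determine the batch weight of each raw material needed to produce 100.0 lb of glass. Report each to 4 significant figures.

The intermediate values appear rounded to 4 significant digits; each numeric step maintains full float precision at every stage; every reported figure is rounded once only — the derived quantities, which include yield, net glass mass, totals, three oxide percentages, LOI, are carried in full float precision, as quoted within the question or the answer, using the weight values at 100.0 lb of glass.
Target oxide masses per 100.0 lb glass:
  Li2O: 0.3633% × 100.0 = 0.3633 lb
  SiO2: 91.64% × 100.0 = 91.64 lb
  Al2O3: 7.993% × 100.0 = 7.993 lb
A balance pass over the oxides, using the reported weights, per the basis as stated (summed amounts equal target values within answer rounding):
  Li2O: 7.950·0.04570 = 0.3633 lb (target 0.3633 lb)
  SiO2: 7.950·0.7773 + 85.88·0.9951 = 91.64 lb (target 91.64 lb)
  Al2O3: 7.950·0.1668 + 6.435·0.9960 + 85.88·0.003000 = 7.993 lb (target 7.993 lb)
The glass-mass cross-check: net batch after ignition = 99.99 lb (the Σ of target masses is 100.0 lb; basis as stated: 100.0 lb — differing by rounding only).
Adding the batch up: Σ batch = 100.3 lb; LOI removed, Σ of batch·LOI: 0.2700 lb; glass ÷ batch gives a yield of 99.73%.

Batch per 100.0 lb glass:
  Petalite: 7.950 lb
  Calcined alumina: 6.435 lb
  Glass-grade sand: 85.88 lb
Total batch = 100.3 lb; LOI loss = 0.2700 lb; yield = 99.73%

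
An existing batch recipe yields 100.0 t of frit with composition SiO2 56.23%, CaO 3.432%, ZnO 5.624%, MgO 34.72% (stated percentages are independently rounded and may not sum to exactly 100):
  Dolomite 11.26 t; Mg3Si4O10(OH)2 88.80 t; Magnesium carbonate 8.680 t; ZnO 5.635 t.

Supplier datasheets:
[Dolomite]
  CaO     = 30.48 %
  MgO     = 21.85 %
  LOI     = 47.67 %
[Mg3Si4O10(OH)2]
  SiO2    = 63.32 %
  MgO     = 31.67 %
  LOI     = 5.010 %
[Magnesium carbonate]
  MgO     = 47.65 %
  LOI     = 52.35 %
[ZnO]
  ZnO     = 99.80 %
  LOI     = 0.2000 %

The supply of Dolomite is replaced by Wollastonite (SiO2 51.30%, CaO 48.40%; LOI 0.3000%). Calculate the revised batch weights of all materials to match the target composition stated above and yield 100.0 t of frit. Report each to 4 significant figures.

Revised batch per 100.0 t frit:
  Wollastonite: 7.091 t
  Mg3Si4O10(OH)2: 83.06 t
  Magnesium carbonate: 17.66 t
  ZnO: 5.635 t
Total batch = 113.4 t; LOI loss = 13.44 t

Values along the way are printed (rounded to four significant digits) at each printed step — all arithmetic maintains full float precision from start to finish — exactly one rounding goes into each reported value; derived quantities (ignition loss, yield, the totals, four oxide percentages, net glass mass) are carried from the weighed amounts on 100.0 t of glass at full float precision as set out in problem or answer.
Per-oxide target masses for 100.0 t frit:
  SiO2: 56.23% × 100.0 = 56.23 t
  CaO: 3.432% × 100.0 = 3.432 t
  ZnO: 5.624% × 100.0 = 5.624 t
  MgO: 34.72% × 100.0 = 34.72 t
Checking each oxide sum from the weights as reported, under the basis named above (sums match the target masses up to rounding of the answer):
  SiO2: 7.091·0.5130 + 83.06·0.6332 = 56.23 t (target 56.23 t)
  CaO: 7.091·0.4840 = 3.432 t (target 3.432 t)
  ZnO: 5.635·0.9980 = 5.624 t (target 5.624 t)
  MgO: 83.06·0.3167 + 17.66·0.4765 = 34.72 t (target 34.72 t)
Auditing the glass mass value: the batch minus its LOI: 100.0 t (the targets, summed, come to 100.0 t; with the basis standing at 100.0 t — rounding explains the deltas).
Adding the batch up: Σ batch = 113.4 t; LOI loss = Σ batch·LOI = 13.44 t; glass ÷ batch gives a yield of 88.15%.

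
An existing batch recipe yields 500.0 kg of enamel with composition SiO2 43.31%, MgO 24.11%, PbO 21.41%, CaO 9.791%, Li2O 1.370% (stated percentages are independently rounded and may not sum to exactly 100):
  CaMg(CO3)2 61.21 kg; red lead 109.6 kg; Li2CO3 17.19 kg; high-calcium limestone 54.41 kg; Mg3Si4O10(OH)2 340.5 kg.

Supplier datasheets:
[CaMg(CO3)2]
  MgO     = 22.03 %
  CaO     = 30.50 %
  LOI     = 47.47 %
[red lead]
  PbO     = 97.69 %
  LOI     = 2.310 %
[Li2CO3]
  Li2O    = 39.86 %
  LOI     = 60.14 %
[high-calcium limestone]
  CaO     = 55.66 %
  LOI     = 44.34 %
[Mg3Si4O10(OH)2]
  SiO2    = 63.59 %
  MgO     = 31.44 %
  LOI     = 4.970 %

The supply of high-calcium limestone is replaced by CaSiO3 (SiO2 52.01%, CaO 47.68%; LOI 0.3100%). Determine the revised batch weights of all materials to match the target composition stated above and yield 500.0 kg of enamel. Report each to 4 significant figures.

Revised batch per 500.0 kg enamel:
  CaMg(CO3)2: 103.7 kg
  red lead: 109.6 kg
  Li2CO3: 17.19 kg
  CaSiO3: 36.37 kg
  Mg3Si4O10(OH)2: 310.8 kg
Total batch = 577.7 kg; LOI loss = 77.66 kg

All arithmetic holds full float precision through the solve; the intermediate values are rounded off to 4 significant figures as shown. Exactly one rounding goes into every reported figure. The derived quantities, including yield, five oxide percentages, totals, ignition loss, glass mass, are re-derived using the weight values for 500.0 kg of glass in full precision as written in the problem or the answer.
Oxide-by-oxide targets in 500.0 kg enamel:
  SiO2: 43.31% × 500.0 = 216.6 kg
  MgO: 24.11% × 500.0 = 120.6 kg
  PbO: 21.41% × 500.0 = 107.0 kg
  CaO: 9.791% × 500.0 = 48.96 kg
  Li2O: 1.370% × 500.0 = 6.850 kg
Balance tally, oxide-wise, per the reported batch figures, versus the basis set out (oxide sums agree with the targets within answer rounding):
  SiO2: 36.37·0.5201 + 310.8·0.6359 = 216.6 kg (target 216.6 kg)
  MgO: 103.7·0.2203 + 310.8·0.3144 = 120.6 kg (target 120.6 kg)
  PbO: 109.6·0.9769 = 107.1 kg (target 107.0 kg)
  CaO: 103.7·0.3050 + 36.37·0.4768 = 48.97 kg (target 48.96 kg)
  Li2O: 17.19·0.3986 = 6.852 kg (target 6.850 kg)
Glass mass check: whole batch net of LOI = 500.0 kg (oxide target masses add up to 500.0 kg; versus the stated basis of 500.0 kg — gaps are rounding artifacts).
Adding the batch up: Σ batch = 577.7 kg; the LOI term Σ batch·LOI equals 77.66 kg; yield = glass ÷ total batch = 86.56%.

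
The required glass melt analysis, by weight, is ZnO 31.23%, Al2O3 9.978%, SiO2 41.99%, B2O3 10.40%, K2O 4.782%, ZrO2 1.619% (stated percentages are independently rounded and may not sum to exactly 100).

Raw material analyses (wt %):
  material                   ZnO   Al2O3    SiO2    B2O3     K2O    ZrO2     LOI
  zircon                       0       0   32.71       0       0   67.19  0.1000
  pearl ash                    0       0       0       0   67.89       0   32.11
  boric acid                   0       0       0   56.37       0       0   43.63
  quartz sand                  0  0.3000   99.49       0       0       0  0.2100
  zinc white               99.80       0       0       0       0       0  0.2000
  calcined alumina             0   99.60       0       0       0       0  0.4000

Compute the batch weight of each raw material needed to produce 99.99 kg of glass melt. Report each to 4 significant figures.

Batch per 99.99 kg glass melt:
  zircon: 2.409 kg
  pearl ash: 7.043 kg
  boric acid: 18.45 kg
  quartz sand: 41.41 kg
  zinc white: 31.29 kg
  calcined alumina: 9.892 kg
Total batch = 110.5 kg; LOI loss = 10.50 kg; yield = 90.49%

The whole derivation keeps exact precision throughout — values along the way are printed, with 4-significant-digit rounding, between the steps. Each reported number sees exactly one rounding — derived quantities (yield, six oxide percentages, ignition loss, glass mass, the totals) are recomputed at exact precision using the weight values for 99.99 kg of glass, exactly as shown in question or answer.
Target masses of each oxide per 99.99 kg glass melt:
  ZnO: 31.23% × 99.99 = 31.23 kg
  Al2O3: 9.978% × 99.99 = 9.977 kg
  SiO2: 41.99% × 99.99 = 41.99 kg
  B2O3: 10.40% × 99.99 = 10.40 kg
  K2O: 4.782% × 99.99 = 4.782 kg
  ZrO2: 1.619% × 99.99 = 1.619 kg
Sums-versus-targets review from the weights as reported, per the basis as stated (every target is met by its sum given rounding of the digits):
  ZnO: 31.29·0.9980 = 31.23 kg (target 31.23 kg)
  Al2O3: 41.41·0.003000 + 9.892·0.9960 = 9.977 kg (target 9.977 kg)
  SiO2: 2.409·0.3271 + 41.41·0.9949 = 41.99 kg (target 41.99 kg)
  B2O3: 18.45·0.5637 = 10.40 kg (target 10.40 kg)
  K2O: 7.043·0.6789 = 4.781 kg (target 4.782 kg)
  ZrO2: 2.409·0.6719 = 1.619 kg (target 1.619 kg)
Glass mass check: batch total minus LOI = 99.99 kg (oxide target masses add up to 99.99 kg; against the stated basis, 99.99 kg — gaps are rounding artifacts).
Summing the batch: Σ batch = 110.5 kg; loss to ignition Σ batch·LOI = 10.50 kg; yield = glass ÷ total batch = 90.49%.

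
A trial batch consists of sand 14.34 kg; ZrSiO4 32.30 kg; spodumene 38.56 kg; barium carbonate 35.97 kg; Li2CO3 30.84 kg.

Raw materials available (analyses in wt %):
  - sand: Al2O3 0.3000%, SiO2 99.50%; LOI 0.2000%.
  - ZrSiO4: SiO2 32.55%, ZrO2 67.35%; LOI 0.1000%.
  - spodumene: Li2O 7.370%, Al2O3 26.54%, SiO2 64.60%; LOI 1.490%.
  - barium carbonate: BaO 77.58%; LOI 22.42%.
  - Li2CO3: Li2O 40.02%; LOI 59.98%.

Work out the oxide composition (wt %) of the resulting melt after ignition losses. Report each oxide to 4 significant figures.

Glass mass = 124.8 kg (batch 152.0 − LOI 27.20).
Composition: BaO 22.36%, Li2O 12.17%, Al2O3 8.234%, SiO2 39.81%, ZrO2 17.43%

Intermediates are printed (rounded to four significant digits) across the worked steps; the working math holds full precision in all steps. Each reported result includes exactly one rounding — the derived quantities, which include the five compositions, the totals, net glass mass, ignition loss, the yield, are rebuilt at exact precision, as they appear in the question or the answer, starting from the weights on 124.8 kg of glass.
Per-oxide mass from batch:
  BaO: 35.97·0.7758 = 27.91 kg
  Li2O: 38.56·0.07370 + 30.84·0.4002 = 15.18 kg
  Al2O3: 14.34·0.003000 + 38.56·0.2654 = 10.28 kg
  SiO2: 14.34·0.9950 + 32.30·0.3255 + 38.56·0.6460 = 49.69 kg
  ZrO2: 32.30·0.6735 = 21.75 kg
LOI: 14.34·0.002000 + 32.30·0.001000 + 38.56·0.01490 + 35.97·0.2242 + 30.84·0.5998 = 27.20 kg
Glass mass = batch − LOI = 152.0 − 27.20 = 124.8 kg (the oxide masses sum to this)
each oxide over glass, ×100, is wt %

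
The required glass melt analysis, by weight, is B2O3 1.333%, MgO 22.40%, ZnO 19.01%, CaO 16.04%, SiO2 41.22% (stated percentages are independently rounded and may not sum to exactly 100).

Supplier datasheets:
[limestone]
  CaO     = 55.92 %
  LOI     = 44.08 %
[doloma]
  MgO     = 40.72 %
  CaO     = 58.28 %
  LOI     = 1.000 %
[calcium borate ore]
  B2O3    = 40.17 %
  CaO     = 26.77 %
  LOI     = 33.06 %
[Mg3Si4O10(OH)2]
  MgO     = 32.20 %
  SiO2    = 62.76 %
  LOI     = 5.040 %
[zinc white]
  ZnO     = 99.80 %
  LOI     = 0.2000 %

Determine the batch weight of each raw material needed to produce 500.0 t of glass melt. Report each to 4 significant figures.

Every computation runs at exact precision end to end — intermediates are shown rounded to four significant digits when written out; each reported value includes exactly one rounding; derived quantities are computed in full float precision (net glass mass, totals, the yield, LOI, the five compositions) from the batch weights at 500.0 t of glass, exactly as printed in the problem or the answer.
Target oxide masses per 500.0 t glass melt:
  B2O3: 1.333% × 500.0 = 6.665 t
  MgO: 22.40% × 500.0 = 112.0 t
  ZnO: 19.01% × 500.0 = 95.05 t
  CaO: 16.04% × 500.0 = 80.20 t
  SiO2: 41.22% × 500.0 = 206.1 t
Oxide-by-oxide audit from the weights as reported, per the basis as stated (each sum matches its target mass modulo rounding of the values):
  B2O3: 16.59·0.4017 = 6.664 t (target 6.665 t)
  MgO: 15.37·0.4072 + 328.4·0.3220 = 112.0 t (target 112.0 t)
  ZnO: 95.24·0.9980 = 95.05 t (target 95.05 t)
  CaO: 119.5·0.5592 + 15.37·0.5828 + 16.59·0.2677 = 80.22 t (target 80.20 t)
  SiO2: 328.4·0.6276 = 206.1 t (target 206.1 t)
Consistency of the glass mass: batch total minus LOI = 500.0 t (the Σ of target masses is 500.0 t; basis as stated: 500.0 t — deltas are rounding alone).
Total batch = Σ batch = 575.1 t; LOI removed, Σ of batch·LOI: 75.06 t; the yield ratio, glass ÷ batch: 86.95%.

Batch per 500.0 t glass melt:
  limestone: 119.5 t
  doloma: 15.37 t
  calcium borate ore: 16.59 t
  Mg3Si4O10(OH)2: 328.4 t
  zinc white: 95.24 t
Total batch = 575.1 t; LOI loss = 75.06 t; yield = 86.95%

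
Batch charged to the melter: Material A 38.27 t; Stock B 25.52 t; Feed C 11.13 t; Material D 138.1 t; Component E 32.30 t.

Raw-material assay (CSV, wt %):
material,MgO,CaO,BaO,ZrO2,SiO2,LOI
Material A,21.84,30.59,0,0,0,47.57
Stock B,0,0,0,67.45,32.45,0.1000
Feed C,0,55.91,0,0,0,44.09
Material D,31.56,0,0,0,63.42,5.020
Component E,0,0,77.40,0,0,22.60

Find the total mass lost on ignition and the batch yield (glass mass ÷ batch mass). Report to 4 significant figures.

LOI loss = 37.37 t; glass = 207.9 t; yield = 84.77%

All internal work runs at full precision through every step — the intermediate values are printed with 4-significant-digit rounding when written out — each reported number sees exactly one rounding — all derived quantities, including the yield, net glass mass, five oxide percentages, ignition loss, the totals, are carried from the batch weights on 207.9 t of glass in exact precision, as written in problem or answer.
Ignition loss by material:
  Material A: 38.27 × 0.4757 = 18.21 t
  Stock B: 25.52 × 0.001000 = 0.02552 t
  Feed C: 11.13 × 0.4409 = 4.907 t
  Material D: 138.1 × 0.05020 = 6.933 t
  Component E: 32.30 × 0.2260 = 7.300 t
Total LOI = 37.37 t
Glass = batch − LOI = 245.3 − 37.37 = 207.9 t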